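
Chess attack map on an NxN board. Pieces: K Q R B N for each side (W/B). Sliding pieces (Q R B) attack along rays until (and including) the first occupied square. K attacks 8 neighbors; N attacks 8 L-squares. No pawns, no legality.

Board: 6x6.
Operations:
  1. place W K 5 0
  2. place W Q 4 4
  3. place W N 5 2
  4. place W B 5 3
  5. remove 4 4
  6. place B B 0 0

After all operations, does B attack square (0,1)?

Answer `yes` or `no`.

Answer: no

Derivation:
Op 1: place WK@(5,0)
Op 2: place WQ@(4,4)
Op 3: place WN@(5,2)
Op 4: place WB@(5,3)
Op 5: remove (4,4)
Op 6: place BB@(0,0)
Per-piece attacks for B:
  BB@(0,0): attacks (1,1) (2,2) (3,3) (4,4) (5,5)
B attacks (0,1): no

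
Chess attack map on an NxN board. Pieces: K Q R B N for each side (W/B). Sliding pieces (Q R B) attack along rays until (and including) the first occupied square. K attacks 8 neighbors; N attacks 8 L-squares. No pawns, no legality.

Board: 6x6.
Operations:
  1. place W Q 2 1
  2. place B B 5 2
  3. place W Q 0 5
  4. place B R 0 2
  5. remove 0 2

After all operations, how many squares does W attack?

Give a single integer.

Answer: 26

Derivation:
Op 1: place WQ@(2,1)
Op 2: place BB@(5,2)
Op 3: place WQ@(0,5)
Op 4: place BR@(0,2)
Op 5: remove (0,2)
Per-piece attacks for W:
  WQ@(0,5): attacks (0,4) (0,3) (0,2) (0,1) (0,0) (1,5) (2,5) (3,5) (4,5) (5,5) (1,4) (2,3) (3,2) (4,1) (5,0)
  WQ@(2,1): attacks (2,2) (2,3) (2,4) (2,5) (2,0) (3,1) (4,1) (5,1) (1,1) (0,1) (3,2) (4,3) (5,4) (3,0) (1,2) (0,3) (1,0)
Union (26 distinct): (0,0) (0,1) (0,2) (0,3) (0,4) (1,0) (1,1) (1,2) (1,4) (1,5) (2,0) (2,2) (2,3) (2,4) (2,5) (3,0) (3,1) (3,2) (3,5) (4,1) (4,3) (4,5) (5,0) (5,1) (5,4) (5,5)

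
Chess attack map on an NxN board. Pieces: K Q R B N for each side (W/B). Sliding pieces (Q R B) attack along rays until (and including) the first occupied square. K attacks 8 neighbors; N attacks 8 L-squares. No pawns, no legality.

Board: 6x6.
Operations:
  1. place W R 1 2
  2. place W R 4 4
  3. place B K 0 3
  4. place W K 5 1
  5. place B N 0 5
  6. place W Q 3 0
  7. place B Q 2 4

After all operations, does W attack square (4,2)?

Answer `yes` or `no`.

Op 1: place WR@(1,2)
Op 2: place WR@(4,4)
Op 3: place BK@(0,3)
Op 4: place WK@(5,1)
Op 5: place BN@(0,5)
Op 6: place WQ@(3,0)
Op 7: place BQ@(2,4)
Per-piece attacks for W:
  WR@(1,2): attacks (1,3) (1,4) (1,5) (1,1) (1,0) (2,2) (3,2) (4,2) (5,2) (0,2)
  WQ@(3,0): attacks (3,1) (3,2) (3,3) (3,4) (3,5) (4,0) (5,0) (2,0) (1,0) (0,0) (4,1) (5,2) (2,1) (1,2) [ray(-1,1) blocked at (1,2)]
  WR@(4,4): attacks (4,5) (4,3) (4,2) (4,1) (4,0) (5,4) (3,4) (2,4) [ray(-1,0) blocked at (2,4)]
  WK@(5,1): attacks (5,2) (5,0) (4,1) (4,2) (4,0)
W attacks (4,2): yes

Answer: yes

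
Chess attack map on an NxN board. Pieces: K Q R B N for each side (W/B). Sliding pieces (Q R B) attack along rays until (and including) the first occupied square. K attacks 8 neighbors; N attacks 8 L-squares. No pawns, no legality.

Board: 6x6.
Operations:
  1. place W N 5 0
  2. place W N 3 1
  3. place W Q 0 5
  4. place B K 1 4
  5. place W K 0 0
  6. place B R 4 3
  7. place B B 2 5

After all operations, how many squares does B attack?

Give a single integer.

Answer: 18

Derivation:
Op 1: place WN@(5,0)
Op 2: place WN@(3,1)
Op 3: place WQ@(0,5)
Op 4: place BK@(1,4)
Op 5: place WK@(0,0)
Op 6: place BR@(4,3)
Op 7: place BB@(2,5)
Per-piece attacks for B:
  BK@(1,4): attacks (1,5) (1,3) (2,4) (0,4) (2,5) (2,3) (0,5) (0,3)
  BB@(2,5): attacks (3,4) (4,3) (1,4) [ray(1,-1) blocked at (4,3); ray(-1,-1) blocked at (1,4)]
  BR@(4,3): attacks (4,4) (4,5) (4,2) (4,1) (4,0) (5,3) (3,3) (2,3) (1,3) (0,3)
Union (18 distinct): (0,3) (0,4) (0,5) (1,3) (1,4) (1,5) (2,3) (2,4) (2,5) (3,3) (3,4) (4,0) (4,1) (4,2) (4,3) (4,4) (4,5) (5,3)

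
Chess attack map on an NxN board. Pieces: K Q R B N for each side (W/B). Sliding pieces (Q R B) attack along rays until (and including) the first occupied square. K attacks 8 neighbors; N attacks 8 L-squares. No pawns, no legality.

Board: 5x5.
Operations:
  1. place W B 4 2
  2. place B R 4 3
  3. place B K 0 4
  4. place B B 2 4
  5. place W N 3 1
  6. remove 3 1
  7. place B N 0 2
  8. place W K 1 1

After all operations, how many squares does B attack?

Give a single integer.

Answer: 10

Derivation:
Op 1: place WB@(4,2)
Op 2: place BR@(4,3)
Op 3: place BK@(0,4)
Op 4: place BB@(2,4)
Op 5: place WN@(3,1)
Op 6: remove (3,1)
Op 7: place BN@(0,2)
Op 8: place WK@(1,1)
Per-piece attacks for B:
  BN@(0,2): attacks (1,4) (2,3) (1,0) (2,1)
  BK@(0,4): attacks (0,3) (1,4) (1,3)
  BB@(2,4): attacks (3,3) (4,2) (1,3) (0,2) [ray(1,-1) blocked at (4,2); ray(-1,-1) blocked at (0,2)]
  BR@(4,3): attacks (4,4) (4,2) (3,3) (2,3) (1,3) (0,3) [ray(0,-1) blocked at (4,2)]
Union (10 distinct): (0,2) (0,3) (1,0) (1,3) (1,4) (2,1) (2,3) (3,3) (4,2) (4,4)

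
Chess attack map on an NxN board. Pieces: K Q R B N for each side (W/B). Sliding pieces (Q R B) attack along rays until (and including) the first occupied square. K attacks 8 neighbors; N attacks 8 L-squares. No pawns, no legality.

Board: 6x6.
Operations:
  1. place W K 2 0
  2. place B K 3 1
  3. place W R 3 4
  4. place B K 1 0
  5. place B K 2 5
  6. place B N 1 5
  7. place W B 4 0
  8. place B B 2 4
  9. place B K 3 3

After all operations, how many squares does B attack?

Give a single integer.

Answer: 23

Derivation:
Op 1: place WK@(2,0)
Op 2: place BK@(3,1)
Op 3: place WR@(3,4)
Op 4: place BK@(1,0)
Op 5: place BK@(2,5)
Op 6: place BN@(1,5)
Op 7: place WB@(4,0)
Op 8: place BB@(2,4)
Op 9: place BK@(3,3)
Per-piece attacks for B:
  BK@(1,0): attacks (1,1) (2,0) (0,0) (2,1) (0,1)
  BN@(1,5): attacks (2,3) (3,4) (0,3)
  BB@(2,4): attacks (3,5) (3,3) (1,5) (1,3) (0,2) [ray(1,-1) blocked at (3,3); ray(-1,1) blocked at (1,5)]
  BK@(2,5): attacks (2,4) (3,5) (1,5) (3,4) (1,4)
  BK@(3,1): attacks (3,2) (3,0) (4,1) (2,1) (4,2) (4,0) (2,2) (2,0)
  BK@(3,3): attacks (3,4) (3,2) (4,3) (2,3) (4,4) (4,2) (2,4) (2,2)
Union (23 distinct): (0,0) (0,1) (0,2) (0,3) (1,1) (1,3) (1,4) (1,5) (2,0) (2,1) (2,2) (2,3) (2,4) (3,0) (3,2) (3,3) (3,4) (3,5) (4,0) (4,1) (4,2) (4,3) (4,4)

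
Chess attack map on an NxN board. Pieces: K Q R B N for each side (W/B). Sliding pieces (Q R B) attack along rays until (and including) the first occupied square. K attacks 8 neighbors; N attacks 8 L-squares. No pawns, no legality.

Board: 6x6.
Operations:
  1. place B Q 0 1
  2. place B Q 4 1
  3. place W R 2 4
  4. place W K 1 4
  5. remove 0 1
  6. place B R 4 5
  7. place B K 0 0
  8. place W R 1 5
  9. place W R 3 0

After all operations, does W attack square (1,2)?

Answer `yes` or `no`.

Op 1: place BQ@(0,1)
Op 2: place BQ@(4,1)
Op 3: place WR@(2,4)
Op 4: place WK@(1,4)
Op 5: remove (0,1)
Op 6: place BR@(4,5)
Op 7: place BK@(0,0)
Op 8: place WR@(1,5)
Op 9: place WR@(3,0)
Per-piece attacks for W:
  WK@(1,4): attacks (1,5) (1,3) (2,4) (0,4) (2,5) (2,3) (0,5) (0,3)
  WR@(1,5): attacks (1,4) (2,5) (3,5) (4,5) (0,5) [ray(0,-1) blocked at (1,4); ray(1,0) blocked at (4,5)]
  WR@(2,4): attacks (2,5) (2,3) (2,2) (2,1) (2,0) (3,4) (4,4) (5,4) (1,4) [ray(-1,0) blocked at (1,4)]
  WR@(3,0): attacks (3,1) (3,2) (3,3) (3,4) (3,5) (4,0) (5,0) (2,0) (1,0) (0,0) [ray(-1,0) blocked at (0,0)]
W attacks (1,2): no

Answer: no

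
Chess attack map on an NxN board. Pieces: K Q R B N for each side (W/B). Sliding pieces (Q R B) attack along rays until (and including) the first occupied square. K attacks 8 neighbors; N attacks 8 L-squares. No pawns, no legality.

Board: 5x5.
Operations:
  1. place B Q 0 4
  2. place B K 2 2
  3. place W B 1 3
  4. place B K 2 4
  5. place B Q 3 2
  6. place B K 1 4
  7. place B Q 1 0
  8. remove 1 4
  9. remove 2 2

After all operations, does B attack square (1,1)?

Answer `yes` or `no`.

Answer: yes

Derivation:
Op 1: place BQ@(0,4)
Op 2: place BK@(2,2)
Op 3: place WB@(1,3)
Op 4: place BK@(2,4)
Op 5: place BQ@(3,2)
Op 6: place BK@(1,4)
Op 7: place BQ@(1,0)
Op 8: remove (1,4)
Op 9: remove (2,2)
Per-piece attacks for B:
  BQ@(0,4): attacks (0,3) (0,2) (0,1) (0,0) (1,4) (2,4) (1,3) [ray(1,0) blocked at (2,4); ray(1,-1) blocked at (1,3)]
  BQ@(1,0): attacks (1,1) (1,2) (1,3) (2,0) (3,0) (4,0) (0,0) (2,1) (3,2) (0,1) [ray(0,1) blocked at (1,3); ray(1,1) blocked at (3,2)]
  BK@(2,4): attacks (2,3) (3,4) (1,4) (3,3) (1,3)
  BQ@(3,2): attacks (3,3) (3,4) (3,1) (3,0) (4,2) (2,2) (1,2) (0,2) (4,3) (4,1) (2,3) (1,4) (2,1) (1,0) [ray(-1,-1) blocked at (1,0)]
B attacks (1,1): yes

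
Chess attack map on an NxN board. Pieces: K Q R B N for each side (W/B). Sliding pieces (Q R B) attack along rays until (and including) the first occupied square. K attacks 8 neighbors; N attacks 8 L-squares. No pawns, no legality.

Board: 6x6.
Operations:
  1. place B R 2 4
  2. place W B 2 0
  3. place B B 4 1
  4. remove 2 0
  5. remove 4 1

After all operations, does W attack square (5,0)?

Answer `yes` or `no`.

Op 1: place BR@(2,4)
Op 2: place WB@(2,0)
Op 3: place BB@(4,1)
Op 4: remove (2,0)
Op 5: remove (4,1)
Per-piece attacks for W:
W attacks (5,0): no

Answer: no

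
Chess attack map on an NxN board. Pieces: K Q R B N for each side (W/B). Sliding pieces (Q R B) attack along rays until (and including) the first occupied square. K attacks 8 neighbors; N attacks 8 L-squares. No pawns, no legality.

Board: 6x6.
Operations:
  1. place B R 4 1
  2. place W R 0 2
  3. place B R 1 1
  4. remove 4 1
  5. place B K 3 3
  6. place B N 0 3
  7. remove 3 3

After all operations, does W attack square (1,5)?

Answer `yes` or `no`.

Op 1: place BR@(4,1)
Op 2: place WR@(0,2)
Op 3: place BR@(1,1)
Op 4: remove (4,1)
Op 5: place BK@(3,3)
Op 6: place BN@(0,3)
Op 7: remove (3,3)
Per-piece attacks for W:
  WR@(0,2): attacks (0,3) (0,1) (0,0) (1,2) (2,2) (3,2) (4,2) (5,2) [ray(0,1) blocked at (0,3)]
W attacks (1,5): no

Answer: no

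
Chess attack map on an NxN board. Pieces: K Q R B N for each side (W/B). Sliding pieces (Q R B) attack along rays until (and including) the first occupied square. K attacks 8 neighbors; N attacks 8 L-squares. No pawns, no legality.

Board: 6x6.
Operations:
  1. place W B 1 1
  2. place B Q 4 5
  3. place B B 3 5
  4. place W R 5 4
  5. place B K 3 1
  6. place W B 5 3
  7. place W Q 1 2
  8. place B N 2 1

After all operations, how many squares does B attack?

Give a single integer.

Op 1: place WB@(1,1)
Op 2: place BQ@(4,5)
Op 3: place BB@(3,5)
Op 4: place WR@(5,4)
Op 5: place BK@(3,1)
Op 6: place WB@(5,3)
Op 7: place WQ@(1,2)
Op 8: place BN@(2,1)
Per-piece attacks for B:
  BN@(2,1): attacks (3,3) (4,2) (1,3) (0,2) (4,0) (0,0)
  BK@(3,1): attacks (3,2) (3,0) (4,1) (2,1) (4,2) (4,0) (2,2) (2,0)
  BB@(3,5): attacks (4,4) (5,3) (2,4) (1,3) (0,2) [ray(1,-1) blocked at (5,3)]
  BQ@(4,5): attacks (4,4) (4,3) (4,2) (4,1) (4,0) (5,5) (3,5) (5,4) (3,4) (2,3) (1,2) [ray(-1,0) blocked at (3,5); ray(1,-1) blocked at (5,4); ray(-1,-1) blocked at (1,2)]
Union (22 distinct): (0,0) (0,2) (1,2) (1,3) (2,0) (2,1) (2,2) (2,3) (2,4) (3,0) (3,2) (3,3) (3,4) (3,5) (4,0) (4,1) (4,2) (4,3) (4,4) (5,3) (5,4) (5,5)

Answer: 22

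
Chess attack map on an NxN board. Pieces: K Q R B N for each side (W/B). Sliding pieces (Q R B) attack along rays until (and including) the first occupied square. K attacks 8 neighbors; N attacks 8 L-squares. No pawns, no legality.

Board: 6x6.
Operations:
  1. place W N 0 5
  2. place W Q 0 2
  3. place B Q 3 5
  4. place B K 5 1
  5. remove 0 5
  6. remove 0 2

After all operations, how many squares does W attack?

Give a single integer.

Answer: 0

Derivation:
Op 1: place WN@(0,5)
Op 2: place WQ@(0,2)
Op 3: place BQ@(3,5)
Op 4: place BK@(5,1)
Op 5: remove (0,5)
Op 6: remove (0,2)
Per-piece attacks for W:
Union (0 distinct): (none)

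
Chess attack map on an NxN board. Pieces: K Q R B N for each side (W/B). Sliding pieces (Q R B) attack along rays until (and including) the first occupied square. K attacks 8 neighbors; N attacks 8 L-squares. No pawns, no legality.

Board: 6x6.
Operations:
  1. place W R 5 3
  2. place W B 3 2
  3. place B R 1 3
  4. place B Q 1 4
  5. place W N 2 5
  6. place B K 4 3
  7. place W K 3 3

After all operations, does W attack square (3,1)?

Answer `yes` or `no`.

Answer: no

Derivation:
Op 1: place WR@(5,3)
Op 2: place WB@(3,2)
Op 3: place BR@(1,3)
Op 4: place BQ@(1,4)
Op 5: place WN@(2,5)
Op 6: place BK@(4,3)
Op 7: place WK@(3,3)
Per-piece attacks for W:
  WN@(2,5): attacks (3,3) (4,4) (1,3) (0,4)
  WB@(3,2): attacks (4,3) (4,1) (5,0) (2,3) (1,4) (2,1) (1,0) [ray(1,1) blocked at (4,3); ray(-1,1) blocked at (1,4)]
  WK@(3,3): attacks (3,4) (3,2) (4,3) (2,3) (4,4) (4,2) (2,4) (2,2)
  WR@(5,3): attacks (5,4) (5,5) (5,2) (5,1) (5,0) (4,3) [ray(-1,0) blocked at (4,3)]
W attacks (3,1): no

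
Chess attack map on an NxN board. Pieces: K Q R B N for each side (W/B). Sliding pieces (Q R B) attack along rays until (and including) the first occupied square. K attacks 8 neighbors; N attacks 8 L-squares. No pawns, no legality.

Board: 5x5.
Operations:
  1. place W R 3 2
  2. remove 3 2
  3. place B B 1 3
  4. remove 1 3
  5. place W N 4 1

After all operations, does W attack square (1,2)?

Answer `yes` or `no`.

Answer: no

Derivation:
Op 1: place WR@(3,2)
Op 2: remove (3,2)
Op 3: place BB@(1,3)
Op 4: remove (1,3)
Op 5: place WN@(4,1)
Per-piece attacks for W:
  WN@(4,1): attacks (3,3) (2,2) (2,0)
W attacks (1,2): no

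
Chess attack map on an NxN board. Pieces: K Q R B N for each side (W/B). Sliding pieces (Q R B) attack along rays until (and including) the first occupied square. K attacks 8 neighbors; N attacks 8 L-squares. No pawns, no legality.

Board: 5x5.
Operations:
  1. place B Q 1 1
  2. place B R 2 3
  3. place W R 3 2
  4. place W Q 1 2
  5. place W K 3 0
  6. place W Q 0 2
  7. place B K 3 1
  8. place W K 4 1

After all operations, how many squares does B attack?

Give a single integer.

Answer: 20

Derivation:
Op 1: place BQ@(1,1)
Op 2: place BR@(2,3)
Op 3: place WR@(3,2)
Op 4: place WQ@(1,2)
Op 5: place WK@(3,0)
Op 6: place WQ@(0,2)
Op 7: place BK@(3,1)
Op 8: place WK@(4,1)
Per-piece attacks for B:
  BQ@(1,1): attacks (1,2) (1,0) (2,1) (3,1) (0,1) (2,2) (3,3) (4,4) (2,0) (0,2) (0,0) [ray(0,1) blocked at (1,2); ray(1,0) blocked at (3,1); ray(-1,1) blocked at (0,2)]
  BR@(2,3): attacks (2,4) (2,2) (2,1) (2,0) (3,3) (4,3) (1,3) (0,3)
  BK@(3,1): attacks (3,2) (3,0) (4,1) (2,1) (4,2) (4,0) (2,2) (2,0)
Union (20 distinct): (0,0) (0,1) (0,2) (0,3) (1,0) (1,2) (1,3) (2,0) (2,1) (2,2) (2,4) (3,0) (3,1) (3,2) (3,3) (4,0) (4,1) (4,2) (4,3) (4,4)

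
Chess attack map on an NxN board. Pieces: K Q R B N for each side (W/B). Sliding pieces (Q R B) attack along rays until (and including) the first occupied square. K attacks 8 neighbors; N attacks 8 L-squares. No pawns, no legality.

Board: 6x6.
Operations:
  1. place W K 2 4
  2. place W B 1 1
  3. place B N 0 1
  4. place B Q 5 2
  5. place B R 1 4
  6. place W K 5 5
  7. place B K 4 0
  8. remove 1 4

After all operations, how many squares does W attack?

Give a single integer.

Answer: 16

Derivation:
Op 1: place WK@(2,4)
Op 2: place WB@(1,1)
Op 3: place BN@(0,1)
Op 4: place BQ@(5,2)
Op 5: place BR@(1,4)
Op 6: place WK@(5,5)
Op 7: place BK@(4,0)
Op 8: remove (1,4)
Per-piece attacks for W:
  WB@(1,1): attacks (2,2) (3,3) (4,4) (5,5) (2,0) (0,2) (0,0) [ray(1,1) blocked at (5,5)]
  WK@(2,4): attacks (2,5) (2,3) (3,4) (1,4) (3,5) (3,3) (1,5) (1,3)
  WK@(5,5): attacks (5,4) (4,5) (4,4)
Union (16 distinct): (0,0) (0,2) (1,3) (1,4) (1,5) (2,0) (2,2) (2,3) (2,5) (3,3) (3,4) (3,5) (4,4) (4,5) (5,4) (5,5)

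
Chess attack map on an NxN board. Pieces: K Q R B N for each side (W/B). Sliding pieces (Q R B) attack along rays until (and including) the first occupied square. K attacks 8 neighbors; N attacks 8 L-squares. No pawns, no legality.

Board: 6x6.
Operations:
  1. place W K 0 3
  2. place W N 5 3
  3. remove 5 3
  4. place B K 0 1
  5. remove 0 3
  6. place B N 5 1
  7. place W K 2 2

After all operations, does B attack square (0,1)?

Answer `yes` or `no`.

Op 1: place WK@(0,3)
Op 2: place WN@(5,3)
Op 3: remove (5,3)
Op 4: place BK@(0,1)
Op 5: remove (0,3)
Op 6: place BN@(5,1)
Op 7: place WK@(2,2)
Per-piece attacks for B:
  BK@(0,1): attacks (0,2) (0,0) (1,1) (1,2) (1,0)
  BN@(5,1): attacks (4,3) (3,2) (3,0)
B attacks (0,1): no

Answer: no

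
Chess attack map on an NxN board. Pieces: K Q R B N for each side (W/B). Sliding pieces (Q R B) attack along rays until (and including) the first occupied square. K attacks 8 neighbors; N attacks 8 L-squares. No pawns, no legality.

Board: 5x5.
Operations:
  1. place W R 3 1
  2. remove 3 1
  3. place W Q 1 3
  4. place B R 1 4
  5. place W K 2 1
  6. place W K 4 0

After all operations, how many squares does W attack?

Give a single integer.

Answer: 18

Derivation:
Op 1: place WR@(3,1)
Op 2: remove (3,1)
Op 3: place WQ@(1,3)
Op 4: place BR@(1,4)
Op 5: place WK@(2,1)
Op 6: place WK@(4,0)
Per-piece attacks for W:
  WQ@(1,3): attacks (1,4) (1,2) (1,1) (1,0) (2,3) (3,3) (4,3) (0,3) (2,4) (2,2) (3,1) (4,0) (0,4) (0,2) [ray(0,1) blocked at (1,4); ray(1,-1) blocked at (4,0)]
  WK@(2,1): attacks (2,2) (2,0) (3,1) (1,1) (3,2) (3,0) (1,2) (1,0)
  WK@(4,0): attacks (4,1) (3,0) (3,1)
Union (18 distinct): (0,2) (0,3) (0,4) (1,0) (1,1) (1,2) (1,4) (2,0) (2,2) (2,3) (2,4) (3,0) (3,1) (3,2) (3,3) (4,0) (4,1) (4,3)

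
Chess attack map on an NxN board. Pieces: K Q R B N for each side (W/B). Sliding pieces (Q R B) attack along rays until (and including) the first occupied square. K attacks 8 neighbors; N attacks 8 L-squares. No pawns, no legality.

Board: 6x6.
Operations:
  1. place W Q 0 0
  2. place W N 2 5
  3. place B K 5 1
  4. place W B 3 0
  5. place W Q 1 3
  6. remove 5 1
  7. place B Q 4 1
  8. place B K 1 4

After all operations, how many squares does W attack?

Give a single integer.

Op 1: place WQ@(0,0)
Op 2: place WN@(2,5)
Op 3: place BK@(5,1)
Op 4: place WB@(3,0)
Op 5: place WQ@(1,3)
Op 6: remove (5,1)
Op 7: place BQ@(4,1)
Op 8: place BK@(1,4)
Per-piece attacks for W:
  WQ@(0,0): attacks (0,1) (0,2) (0,3) (0,4) (0,5) (1,0) (2,0) (3,0) (1,1) (2,2) (3,3) (4,4) (5,5) [ray(1,0) blocked at (3,0)]
  WQ@(1,3): attacks (1,4) (1,2) (1,1) (1,0) (2,3) (3,3) (4,3) (5,3) (0,3) (2,4) (3,5) (2,2) (3,1) (4,0) (0,4) (0,2) [ray(0,1) blocked at (1,4)]
  WN@(2,5): attacks (3,3) (4,4) (1,3) (0,4)
  WB@(3,0): attacks (4,1) (2,1) (1,2) (0,3) [ray(1,1) blocked at (4,1)]
Union (25 distinct): (0,1) (0,2) (0,3) (0,4) (0,5) (1,0) (1,1) (1,2) (1,3) (1,4) (2,0) (2,1) (2,2) (2,3) (2,4) (3,0) (3,1) (3,3) (3,5) (4,0) (4,1) (4,3) (4,4) (5,3) (5,5)

Answer: 25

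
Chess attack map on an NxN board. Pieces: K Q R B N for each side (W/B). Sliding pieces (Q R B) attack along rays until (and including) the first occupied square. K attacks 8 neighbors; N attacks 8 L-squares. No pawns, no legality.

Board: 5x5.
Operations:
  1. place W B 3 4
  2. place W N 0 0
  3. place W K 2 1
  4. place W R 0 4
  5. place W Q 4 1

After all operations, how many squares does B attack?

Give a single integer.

Answer: 0

Derivation:
Op 1: place WB@(3,4)
Op 2: place WN@(0,0)
Op 3: place WK@(2,1)
Op 4: place WR@(0,4)
Op 5: place WQ@(4,1)
Per-piece attacks for B:
Union (0 distinct): (none)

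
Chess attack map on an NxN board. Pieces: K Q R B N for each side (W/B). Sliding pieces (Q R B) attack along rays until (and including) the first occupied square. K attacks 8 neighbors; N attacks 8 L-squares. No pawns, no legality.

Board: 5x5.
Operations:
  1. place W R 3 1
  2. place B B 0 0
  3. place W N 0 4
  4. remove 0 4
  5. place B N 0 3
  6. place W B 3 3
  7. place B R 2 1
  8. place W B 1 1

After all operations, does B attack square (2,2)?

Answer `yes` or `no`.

Op 1: place WR@(3,1)
Op 2: place BB@(0,0)
Op 3: place WN@(0,4)
Op 4: remove (0,4)
Op 5: place BN@(0,3)
Op 6: place WB@(3,3)
Op 7: place BR@(2,1)
Op 8: place WB@(1,1)
Per-piece attacks for B:
  BB@(0,0): attacks (1,1) [ray(1,1) blocked at (1,1)]
  BN@(0,3): attacks (2,4) (1,1) (2,2)
  BR@(2,1): attacks (2,2) (2,3) (2,4) (2,0) (3,1) (1,1) [ray(1,0) blocked at (3,1); ray(-1,0) blocked at (1,1)]
B attacks (2,2): yes

Answer: yes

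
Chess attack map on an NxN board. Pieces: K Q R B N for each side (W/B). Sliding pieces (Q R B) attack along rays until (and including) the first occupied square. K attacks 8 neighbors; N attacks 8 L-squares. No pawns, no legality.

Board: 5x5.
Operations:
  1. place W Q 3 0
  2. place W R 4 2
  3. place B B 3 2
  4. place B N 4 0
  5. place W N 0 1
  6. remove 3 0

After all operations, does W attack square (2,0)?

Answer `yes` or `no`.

Op 1: place WQ@(3,0)
Op 2: place WR@(4,2)
Op 3: place BB@(3,2)
Op 4: place BN@(4,0)
Op 5: place WN@(0,1)
Op 6: remove (3,0)
Per-piece attacks for W:
  WN@(0,1): attacks (1,3) (2,2) (2,0)
  WR@(4,2): attacks (4,3) (4,4) (4,1) (4,0) (3,2) [ray(0,-1) blocked at (4,0); ray(-1,0) blocked at (3,2)]
W attacks (2,0): yes

Answer: yes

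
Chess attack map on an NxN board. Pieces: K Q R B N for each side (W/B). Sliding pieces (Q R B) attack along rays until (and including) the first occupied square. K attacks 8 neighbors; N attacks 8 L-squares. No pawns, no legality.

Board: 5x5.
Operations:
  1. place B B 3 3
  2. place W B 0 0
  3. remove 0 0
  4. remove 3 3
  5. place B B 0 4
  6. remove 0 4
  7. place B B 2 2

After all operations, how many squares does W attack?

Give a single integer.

Op 1: place BB@(3,3)
Op 2: place WB@(0,0)
Op 3: remove (0,0)
Op 4: remove (3,3)
Op 5: place BB@(0,4)
Op 6: remove (0,4)
Op 7: place BB@(2,2)
Per-piece attacks for W:
Union (0 distinct): (none)

Answer: 0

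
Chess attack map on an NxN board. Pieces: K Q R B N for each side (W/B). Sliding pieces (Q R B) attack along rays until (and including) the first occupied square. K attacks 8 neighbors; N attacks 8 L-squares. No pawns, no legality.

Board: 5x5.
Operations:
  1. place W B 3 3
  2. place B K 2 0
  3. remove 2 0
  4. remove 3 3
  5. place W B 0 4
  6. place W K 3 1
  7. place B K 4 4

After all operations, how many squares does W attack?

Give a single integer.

Answer: 10

Derivation:
Op 1: place WB@(3,3)
Op 2: place BK@(2,0)
Op 3: remove (2,0)
Op 4: remove (3,3)
Op 5: place WB@(0,4)
Op 6: place WK@(3,1)
Op 7: place BK@(4,4)
Per-piece attacks for W:
  WB@(0,4): attacks (1,3) (2,2) (3,1) [ray(1,-1) blocked at (3,1)]
  WK@(3,1): attacks (3,2) (3,0) (4,1) (2,1) (4,2) (4,0) (2,2) (2,0)
Union (10 distinct): (1,3) (2,0) (2,1) (2,2) (3,0) (3,1) (3,2) (4,0) (4,1) (4,2)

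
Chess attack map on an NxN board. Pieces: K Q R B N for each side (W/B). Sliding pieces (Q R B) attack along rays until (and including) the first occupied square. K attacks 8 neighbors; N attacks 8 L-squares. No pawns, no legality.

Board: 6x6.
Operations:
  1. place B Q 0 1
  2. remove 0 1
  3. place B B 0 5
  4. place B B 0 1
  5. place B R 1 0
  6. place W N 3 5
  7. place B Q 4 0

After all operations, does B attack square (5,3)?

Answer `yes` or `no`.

Op 1: place BQ@(0,1)
Op 2: remove (0,1)
Op 3: place BB@(0,5)
Op 4: place BB@(0,1)
Op 5: place BR@(1,0)
Op 6: place WN@(3,5)
Op 7: place BQ@(4,0)
Per-piece attacks for B:
  BB@(0,1): attacks (1,2) (2,3) (3,4) (4,5) (1,0) [ray(1,-1) blocked at (1,0)]
  BB@(0,5): attacks (1,4) (2,3) (3,2) (4,1) (5,0)
  BR@(1,0): attacks (1,1) (1,2) (1,3) (1,4) (1,5) (2,0) (3,0) (4,0) (0,0) [ray(1,0) blocked at (4,0)]
  BQ@(4,0): attacks (4,1) (4,2) (4,3) (4,4) (4,5) (5,0) (3,0) (2,0) (1,0) (5,1) (3,1) (2,2) (1,3) (0,4) [ray(-1,0) blocked at (1,0)]
B attacks (5,3): no

Answer: no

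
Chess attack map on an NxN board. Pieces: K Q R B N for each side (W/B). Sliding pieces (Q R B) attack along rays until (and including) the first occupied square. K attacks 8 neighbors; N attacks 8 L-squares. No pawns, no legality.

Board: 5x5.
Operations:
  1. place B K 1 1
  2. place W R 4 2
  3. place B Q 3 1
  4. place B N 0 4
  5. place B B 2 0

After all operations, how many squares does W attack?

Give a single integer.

Answer: 8

Derivation:
Op 1: place BK@(1,1)
Op 2: place WR@(4,2)
Op 3: place BQ@(3,1)
Op 4: place BN@(0,4)
Op 5: place BB@(2,0)
Per-piece attacks for W:
  WR@(4,2): attacks (4,3) (4,4) (4,1) (4,0) (3,2) (2,2) (1,2) (0,2)
Union (8 distinct): (0,2) (1,2) (2,2) (3,2) (4,0) (4,1) (4,3) (4,4)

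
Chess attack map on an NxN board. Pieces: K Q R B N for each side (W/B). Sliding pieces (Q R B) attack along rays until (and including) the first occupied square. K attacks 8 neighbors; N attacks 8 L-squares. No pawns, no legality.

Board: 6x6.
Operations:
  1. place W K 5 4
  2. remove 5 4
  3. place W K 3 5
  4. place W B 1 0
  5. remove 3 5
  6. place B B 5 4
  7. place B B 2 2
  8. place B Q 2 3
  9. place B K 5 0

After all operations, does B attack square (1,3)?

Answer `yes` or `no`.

Answer: yes

Derivation:
Op 1: place WK@(5,4)
Op 2: remove (5,4)
Op 3: place WK@(3,5)
Op 4: place WB@(1,0)
Op 5: remove (3,5)
Op 6: place BB@(5,4)
Op 7: place BB@(2,2)
Op 8: place BQ@(2,3)
Op 9: place BK@(5,0)
Per-piece attacks for B:
  BB@(2,2): attacks (3,3) (4,4) (5,5) (3,1) (4,0) (1,3) (0,4) (1,1) (0,0)
  BQ@(2,3): attacks (2,4) (2,5) (2,2) (3,3) (4,3) (5,3) (1,3) (0,3) (3,4) (4,5) (3,2) (4,1) (5,0) (1,4) (0,5) (1,2) (0,1) [ray(0,-1) blocked at (2,2); ray(1,-1) blocked at (5,0)]
  BK@(5,0): attacks (5,1) (4,0) (4,1)
  BB@(5,4): attacks (4,5) (4,3) (3,2) (2,1) (1,0) [ray(-1,-1) blocked at (1,0)]
B attacks (1,3): yes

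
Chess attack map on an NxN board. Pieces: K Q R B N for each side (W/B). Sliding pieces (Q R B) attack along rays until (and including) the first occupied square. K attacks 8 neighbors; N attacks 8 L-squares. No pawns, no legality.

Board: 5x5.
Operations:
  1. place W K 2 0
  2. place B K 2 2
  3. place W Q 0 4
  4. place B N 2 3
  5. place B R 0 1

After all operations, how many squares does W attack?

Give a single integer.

Op 1: place WK@(2,0)
Op 2: place BK@(2,2)
Op 3: place WQ@(0,4)
Op 4: place BN@(2,3)
Op 5: place BR@(0,1)
Per-piece attacks for W:
  WQ@(0,4): attacks (0,3) (0,2) (0,1) (1,4) (2,4) (3,4) (4,4) (1,3) (2,2) [ray(0,-1) blocked at (0,1); ray(1,-1) blocked at (2,2)]
  WK@(2,0): attacks (2,1) (3,0) (1,0) (3,1) (1,1)
Union (14 distinct): (0,1) (0,2) (0,3) (1,0) (1,1) (1,3) (1,4) (2,1) (2,2) (2,4) (3,0) (3,1) (3,4) (4,4)

Answer: 14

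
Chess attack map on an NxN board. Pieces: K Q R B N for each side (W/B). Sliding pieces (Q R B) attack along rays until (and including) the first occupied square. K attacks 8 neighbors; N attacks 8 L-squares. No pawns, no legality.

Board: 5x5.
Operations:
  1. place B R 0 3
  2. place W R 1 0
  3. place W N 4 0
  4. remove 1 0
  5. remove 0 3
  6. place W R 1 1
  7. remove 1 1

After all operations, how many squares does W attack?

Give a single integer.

Op 1: place BR@(0,3)
Op 2: place WR@(1,0)
Op 3: place WN@(4,0)
Op 4: remove (1,0)
Op 5: remove (0,3)
Op 6: place WR@(1,1)
Op 7: remove (1,1)
Per-piece attacks for W:
  WN@(4,0): attacks (3,2) (2,1)
Union (2 distinct): (2,1) (3,2)

Answer: 2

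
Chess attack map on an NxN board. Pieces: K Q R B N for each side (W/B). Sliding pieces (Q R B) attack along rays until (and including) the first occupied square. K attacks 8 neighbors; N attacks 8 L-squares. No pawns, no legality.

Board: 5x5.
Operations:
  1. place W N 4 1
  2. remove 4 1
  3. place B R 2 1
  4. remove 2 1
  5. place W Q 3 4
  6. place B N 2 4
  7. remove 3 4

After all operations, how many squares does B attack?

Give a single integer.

Op 1: place WN@(4,1)
Op 2: remove (4,1)
Op 3: place BR@(2,1)
Op 4: remove (2,1)
Op 5: place WQ@(3,4)
Op 6: place BN@(2,4)
Op 7: remove (3,4)
Per-piece attacks for B:
  BN@(2,4): attacks (3,2) (4,3) (1,2) (0,3)
Union (4 distinct): (0,3) (1,2) (3,2) (4,3)

Answer: 4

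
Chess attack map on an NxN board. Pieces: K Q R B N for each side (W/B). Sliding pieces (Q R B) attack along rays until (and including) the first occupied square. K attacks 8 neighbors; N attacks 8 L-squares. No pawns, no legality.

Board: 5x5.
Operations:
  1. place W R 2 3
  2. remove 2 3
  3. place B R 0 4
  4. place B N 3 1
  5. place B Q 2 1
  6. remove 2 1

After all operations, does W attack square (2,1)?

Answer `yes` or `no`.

Op 1: place WR@(2,3)
Op 2: remove (2,3)
Op 3: place BR@(0,4)
Op 4: place BN@(3,1)
Op 5: place BQ@(2,1)
Op 6: remove (2,1)
Per-piece attacks for W:
W attacks (2,1): no

Answer: no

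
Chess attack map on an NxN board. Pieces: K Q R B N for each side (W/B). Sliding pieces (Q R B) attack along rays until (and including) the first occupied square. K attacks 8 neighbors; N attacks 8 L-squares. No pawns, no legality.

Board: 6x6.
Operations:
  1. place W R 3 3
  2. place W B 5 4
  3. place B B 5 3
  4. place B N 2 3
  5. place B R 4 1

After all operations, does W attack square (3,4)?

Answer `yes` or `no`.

Op 1: place WR@(3,3)
Op 2: place WB@(5,4)
Op 3: place BB@(5,3)
Op 4: place BN@(2,3)
Op 5: place BR@(4,1)
Per-piece attacks for W:
  WR@(3,3): attacks (3,4) (3,5) (3,2) (3,1) (3,0) (4,3) (5,3) (2,3) [ray(1,0) blocked at (5,3); ray(-1,0) blocked at (2,3)]
  WB@(5,4): attacks (4,5) (4,3) (3,2) (2,1) (1,0)
W attacks (3,4): yes

Answer: yes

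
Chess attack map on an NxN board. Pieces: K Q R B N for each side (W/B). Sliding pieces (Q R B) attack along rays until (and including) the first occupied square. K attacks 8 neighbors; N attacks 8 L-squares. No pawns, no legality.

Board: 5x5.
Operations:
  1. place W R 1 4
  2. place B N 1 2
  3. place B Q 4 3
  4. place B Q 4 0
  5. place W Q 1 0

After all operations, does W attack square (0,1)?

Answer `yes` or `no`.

Answer: yes

Derivation:
Op 1: place WR@(1,4)
Op 2: place BN@(1,2)
Op 3: place BQ@(4,3)
Op 4: place BQ@(4,0)
Op 5: place WQ@(1,0)
Per-piece attacks for W:
  WQ@(1,0): attacks (1,1) (1,2) (2,0) (3,0) (4,0) (0,0) (2,1) (3,2) (4,3) (0,1) [ray(0,1) blocked at (1,2); ray(1,0) blocked at (4,0); ray(1,1) blocked at (4,3)]
  WR@(1,4): attacks (1,3) (1,2) (2,4) (3,4) (4,4) (0,4) [ray(0,-1) blocked at (1,2)]
W attacks (0,1): yes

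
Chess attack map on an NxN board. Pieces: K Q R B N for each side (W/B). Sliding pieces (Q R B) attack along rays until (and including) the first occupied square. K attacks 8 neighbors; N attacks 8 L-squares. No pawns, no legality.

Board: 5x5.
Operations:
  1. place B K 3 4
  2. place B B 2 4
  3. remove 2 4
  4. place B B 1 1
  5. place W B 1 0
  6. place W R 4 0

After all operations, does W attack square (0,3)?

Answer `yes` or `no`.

Answer: no

Derivation:
Op 1: place BK@(3,4)
Op 2: place BB@(2,4)
Op 3: remove (2,4)
Op 4: place BB@(1,1)
Op 5: place WB@(1,0)
Op 6: place WR@(4,0)
Per-piece attacks for W:
  WB@(1,0): attacks (2,1) (3,2) (4,3) (0,1)
  WR@(4,0): attacks (4,1) (4,2) (4,3) (4,4) (3,0) (2,0) (1,0) [ray(-1,0) blocked at (1,0)]
W attacks (0,3): no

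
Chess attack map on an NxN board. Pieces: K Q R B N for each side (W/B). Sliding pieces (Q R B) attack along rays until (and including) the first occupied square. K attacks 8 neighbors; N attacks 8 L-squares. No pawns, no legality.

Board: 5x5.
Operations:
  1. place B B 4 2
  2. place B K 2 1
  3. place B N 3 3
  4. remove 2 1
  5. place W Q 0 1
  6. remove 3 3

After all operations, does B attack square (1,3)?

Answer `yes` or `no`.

Answer: no

Derivation:
Op 1: place BB@(4,2)
Op 2: place BK@(2,1)
Op 3: place BN@(3,3)
Op 4: remove (2,1)
Op 5: place WQ@(0,1)
Op 6: remove (3,3)
Per-piece attacks for B:
  BB@(4,2): attacks (3,3) (2,4) (3,1) (2,0)
B attacks (1,3): no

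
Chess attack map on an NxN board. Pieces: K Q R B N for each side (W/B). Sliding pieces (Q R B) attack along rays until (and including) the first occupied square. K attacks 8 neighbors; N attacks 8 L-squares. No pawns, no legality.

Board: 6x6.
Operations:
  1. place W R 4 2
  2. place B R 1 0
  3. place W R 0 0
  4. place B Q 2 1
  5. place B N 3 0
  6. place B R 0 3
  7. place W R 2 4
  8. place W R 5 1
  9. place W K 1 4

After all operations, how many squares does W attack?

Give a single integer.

Answer: 28

Derivation:
Op 1: place WR@(4,2)
Op 2: place BR@(1,0)
Op 3: place WR@(0,0)
Op 4: place BQ@(2,1)
Op 5: place BN@(3,0)
Op 6: place BR@(0,3)
Op 7: place WR@(2,4)
Op 8: place WR@(5,1)
Op 9: place WK@(1,4)
Per-piece attacks for W:
  WR@(0,0): attacks (0,1) (0,2) (0,3) (1,0) [ray(0,1) blocked at (0,3); ray(1,0) blocked at (1,0)]
  WK@(1,4): attacks (1,5) (1,3) (2,4) (0,4) (2,5) (2,3) (0,5) (0,3)
  WR@(2,4): attacks (2,5) (2,3) (2,2) (2,1) (3,4) (4,4) (5,4) (1,4) [ray(0,-1) blocked at (2,1); ray(-1,0) blocked at (1,4)]
  WR@(4,2): attacks (4,3) (4,4) (4,5) (4,1) (4,0) (5,2) (3,2) (2,2) (1,2) (0,2)
  WR@(5,1): attacks (5,2) (5,3) (5,4) (5,5) (5,0) (4,1) (3,1) (2,1) [ray(-1,0) blocked at (2,1)]
Union (28 distinct): (0,1) (0,2) (0,3) (0,4) (0,5) (1,0) (1,2) (1,3) (1,4) (1,5) (2,1) (2,2) (2,3) (2,4) (2,5) (3,1) (3,2) (3,4) (4,0) (4,1) (4,3) (4,4) (4,5) (5,0) (5,2) (5,3) (5,4) (5,5)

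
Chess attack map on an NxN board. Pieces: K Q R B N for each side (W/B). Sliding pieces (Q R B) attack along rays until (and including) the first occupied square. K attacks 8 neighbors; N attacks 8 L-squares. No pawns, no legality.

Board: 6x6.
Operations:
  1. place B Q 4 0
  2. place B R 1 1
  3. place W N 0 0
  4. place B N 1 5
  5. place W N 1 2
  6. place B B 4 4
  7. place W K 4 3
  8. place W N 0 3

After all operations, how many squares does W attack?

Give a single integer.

Op 1: place BQ@(4,0)
Op 2: place BR@(1,1)
Op 3: place WN@(0,0)
Op 4: place BN@(1,5)
Op 5: place WN@(1,2)
Op 6: place BB@(4,4)
Op 7: place WK@(4,3)
Op 8: place WN@(0,3)
Per-piece attacks for W:
  WN@(0,0): attacks (1,2) (2,1)
  WN@(0,3): attacks (1,5) (2,4) (1,1) (2,2)
  WN@(1,2): attacks (2,4) (3,3) (0,4) (2,0) (3,1) (0,0)
  WK@(4,3): attacks (4,4) (4,2) (5,3) (3,3) (5,4) (5,2) (3,4) (3,2)
Union (18 distinct): (0,0) (0,4) (1,1) (1,2) (1,5) (2,0) (2,1) (2,2) (2,4) (3,1) (3,2) (3,3) (3,4) (4,2) (4,4) (5,2) (5,3) (5,4)

Answer: 18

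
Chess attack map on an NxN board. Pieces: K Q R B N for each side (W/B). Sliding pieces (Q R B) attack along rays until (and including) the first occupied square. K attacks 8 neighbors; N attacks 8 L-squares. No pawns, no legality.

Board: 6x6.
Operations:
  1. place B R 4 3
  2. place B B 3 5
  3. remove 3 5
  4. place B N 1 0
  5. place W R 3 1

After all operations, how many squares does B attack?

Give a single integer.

Op 1: place BR@(4,3)
Op 2: place BB@(3,5)
Op 3: remove (3,5)
Op 4: place BN@(1,0)
Op 5: place WR@(3,1)
Per-piece attacks for B:
  BN@(1,0): attacks (2,2) (3,1) (0,2)
  BR@(4,3): attacks (4,4) (4,5) (4,2) (4,1) (4,0) (5,3) (3,3) (2,3) (1,3) (0,3)
Union (13 distinct): (0,2) (0,3) (1,3) (2,2) (2,3) (3,1) (3,3) (4,0) (4,1) (4,2) (4,4) (4,5) (5,3)

Answer: 13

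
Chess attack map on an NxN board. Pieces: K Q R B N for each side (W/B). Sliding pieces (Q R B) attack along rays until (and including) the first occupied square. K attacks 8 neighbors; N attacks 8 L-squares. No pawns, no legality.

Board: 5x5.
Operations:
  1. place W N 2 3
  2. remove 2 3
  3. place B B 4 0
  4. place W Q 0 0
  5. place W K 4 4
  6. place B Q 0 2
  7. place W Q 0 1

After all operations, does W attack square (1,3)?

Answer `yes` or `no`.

Op 1: place WN@(2,3)
Op 2: remove (2,3)
Op 3: place BB@(4,0)
Op 4: place WQ@(0,0)
Op 5: place WK@(4,4)
Op 6: place BQ@(0,2)
Op 7: place WQ@(0,1)
Per-piece attacks for W:
  WQ@(0,0): attacks (0,1) (1,0) (2,0) (3,0) (4,0) (1,1) (2,2) (3,3) (4,4) [ray(0,1) blocked at (0,1); ray(1,0) blocked at (4,0); ray(1,1) blocked at (4,4)]
  WQ@(0,1): attacks (0,2) (0,0) (1,1) (2,1) (3,1) (4,1) (1,2) (2,3) (3,4) (1,0) [ray(0,1) blocked at (0,2); ray(0,-1) blocked at (0,0)]
  WK@(4,4): attacks (4,3) (3,4) (3,3)
W attacks (1,3): no

Answer: no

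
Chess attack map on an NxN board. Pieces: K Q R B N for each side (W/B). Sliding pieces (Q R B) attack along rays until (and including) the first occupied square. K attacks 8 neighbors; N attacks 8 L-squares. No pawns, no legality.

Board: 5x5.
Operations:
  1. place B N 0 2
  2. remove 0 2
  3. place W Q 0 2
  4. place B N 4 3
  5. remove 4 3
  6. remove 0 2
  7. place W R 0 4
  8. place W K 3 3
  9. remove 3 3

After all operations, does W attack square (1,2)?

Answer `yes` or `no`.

Answer: no

Derivation:
Op 1: place BN@(0,2)
Op 2: remove (0,2)
Op 3: place WQ@(0,2)
Op 4: place BN@(4,3)
Op 5: remove (4,3)
Op 6: remove (0,2)
Op 7: place WR@(0,4)
Op 8: place WK@(3,3)
Op 9: remove (3,3)
Per-piece attacks for W:
  WR@(0,4): attacks (0,3) (0,2) (0,1) (0,0) (1,4) (2,4) (3,4) (4,4)
W attacks (1,2): no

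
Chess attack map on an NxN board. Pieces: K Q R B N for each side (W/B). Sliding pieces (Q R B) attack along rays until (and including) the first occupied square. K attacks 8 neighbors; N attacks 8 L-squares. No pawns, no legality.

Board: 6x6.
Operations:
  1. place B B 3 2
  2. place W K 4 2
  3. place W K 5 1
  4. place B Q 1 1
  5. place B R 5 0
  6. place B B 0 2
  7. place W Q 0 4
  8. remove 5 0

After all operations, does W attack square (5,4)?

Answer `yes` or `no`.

Op 1: place BB@(3,2)
Op 2: place WK@(4,2)
Op 3: place WK@(5,1)
Op 4: place BQ@(1,1)
Op 5: place BR@(5,0)
Op 6: place BB@(0,2)
Op 7: place WQ@(0,4)
Op 8: remove (5,0)
Per-piece attacks for W:
  WQ@(0,4): attacks (0,5) (0,3) (0,2) (1,4) (2,4) (3,4) (4,4) (5,4) (1,5) (1,3) (2,2) (3,1) (4,0) [ray(0,-1) blocked at (0,2)]
  WK@(4,2): attacks (4,3) (4,1) (5,2) (3,2) (5,3) (5,1) (3,3) (3,1)
  WK@(5,1): attacks (5,2) (5,0) (4,1) (4,2) (4,0)
W attacks (5,4): yes

Answer: yes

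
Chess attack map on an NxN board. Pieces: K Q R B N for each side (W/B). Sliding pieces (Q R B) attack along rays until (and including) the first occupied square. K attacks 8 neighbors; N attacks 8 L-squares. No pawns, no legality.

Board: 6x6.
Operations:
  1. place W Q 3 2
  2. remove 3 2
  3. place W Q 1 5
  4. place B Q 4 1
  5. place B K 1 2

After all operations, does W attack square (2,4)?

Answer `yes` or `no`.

Answer: yes

Derivation:
Op 1: place WQ@(3,2)
Op 2: remove (3,2)
Op 3: place WQ@(1,5)
Op 4: place BQ@(4,1)
Op 5: place BK@(1,2)
Per-piece attacks for W:
  WQ@(1,5): attacks (1,4) (1,3) (1,2) (2,5) (3,5) (4,5) (5,5) (0,5) (2,4) (3,3) (4,2) (5,1) (0,4) [ray(0,-1) blocked at (1,2)]
W attacks (2,4): yes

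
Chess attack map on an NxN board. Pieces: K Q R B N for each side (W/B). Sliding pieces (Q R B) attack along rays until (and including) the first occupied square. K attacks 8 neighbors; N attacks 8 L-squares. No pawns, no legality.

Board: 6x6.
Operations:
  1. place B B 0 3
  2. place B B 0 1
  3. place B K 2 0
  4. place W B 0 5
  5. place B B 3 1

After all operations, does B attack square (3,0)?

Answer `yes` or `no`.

Answer: yes

Derivation:
Op 1: place BB@(0,3)
Op 2: place BB@(0,1)
Op 3: place BK@(2,0)
Op 4: place WB@(0,5)
Op 5: place BB@(3,1)
Per-piece attacks for B:
  BB@(0,1): attacks (1,2) (2,3) (3,4) (4,5) (1,0)
  BB@(0,3): attacks (1,4) (2,5) (1,2) (2,1) (3,0)
  BK@(2,0): attacks (2,1) (3,0) (1,0) (3,1) (1,1)
  BB@(3,1): attacks (4,2) (5,3) (4,0) (2,2) (1,3) (0,4) (2,0) [ray(-1,-1) blocked at (2,0)]
B attacks (3,0): yes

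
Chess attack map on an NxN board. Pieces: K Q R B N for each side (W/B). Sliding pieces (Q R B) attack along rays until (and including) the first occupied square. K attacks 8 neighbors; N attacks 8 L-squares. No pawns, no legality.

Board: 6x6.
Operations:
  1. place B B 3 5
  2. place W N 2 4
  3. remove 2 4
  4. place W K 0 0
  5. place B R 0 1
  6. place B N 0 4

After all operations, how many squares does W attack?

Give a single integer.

Op 1: place BB@(3,5)
Op 2: place WN@(2,4)
Op 3: remove (2,4)
Op 4: place WK@(0,0)
Op 5: place BR@(0,1)
Op 6: place BN@(0,4)
Per-piece attacks for W:
  WK@(0,0): attacks (0,1) (1,0) (1,1)
Union (3 distinct): (0,1) (1,0) (1,1)

Answer: 3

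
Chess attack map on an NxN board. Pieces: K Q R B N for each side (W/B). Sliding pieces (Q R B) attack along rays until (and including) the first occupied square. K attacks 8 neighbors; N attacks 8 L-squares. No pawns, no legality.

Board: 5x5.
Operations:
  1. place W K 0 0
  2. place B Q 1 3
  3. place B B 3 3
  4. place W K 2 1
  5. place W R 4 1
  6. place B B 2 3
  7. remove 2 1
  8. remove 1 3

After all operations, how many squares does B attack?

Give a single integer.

Answer: 12

Derivation:
Op 1: place WK@(0,0)
Op 2: place BQ@(1,3)
Op 3: place BB@(3,3)
Op 4: place WK@(2,1)
Op 5: place WR@(4,1)
Op 6: place BB@(2,3)
Op 7: remove (2,1)
Op 8: remove (1,3)
Per-piece attacks for B:
  BB@(2,3): attacks (3,4) (3,2) (4,1) (1,4) (1,2) (0,1) [ray(1,-1) blocked at (4,1)]
  BB@(3,3): attacks (4,4) (4,2) (2,4) (2,2) (1,1) (0,0) [ray(-1,-1) blocked at (0,0)]
Union (12 distinct): (0,0) (0,1) (1,1) (1,2) (1,4) (2,2) (2,4) (3,2) (3,4) (4,1) (4,2) (4,4)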